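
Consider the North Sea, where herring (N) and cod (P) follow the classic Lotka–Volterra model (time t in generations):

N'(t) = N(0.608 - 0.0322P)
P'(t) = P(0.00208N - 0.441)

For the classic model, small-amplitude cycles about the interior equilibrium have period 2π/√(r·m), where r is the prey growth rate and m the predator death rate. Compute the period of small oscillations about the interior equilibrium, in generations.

Here r = 0.608 and m = 0.441, so r·m = 0.268.
ω = √0.268 = 0.518 per generation, hence T = 2π/ω ≈ 12.1 generations.

T ≈ 12.1 generations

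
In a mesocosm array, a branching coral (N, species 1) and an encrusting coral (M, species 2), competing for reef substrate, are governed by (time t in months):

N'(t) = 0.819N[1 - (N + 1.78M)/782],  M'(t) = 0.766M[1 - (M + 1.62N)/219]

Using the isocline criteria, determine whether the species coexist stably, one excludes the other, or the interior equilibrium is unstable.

Compare the nullcline intercepts: K1/α12 = 782/1.78 = 439 > K2 = 219; K2/α21 = 219/1.62 = 135 < K1 = 782.
Since the inequalities point opposite ways, species 1 can invade but species 2 cannot.

species 1 excludes species 2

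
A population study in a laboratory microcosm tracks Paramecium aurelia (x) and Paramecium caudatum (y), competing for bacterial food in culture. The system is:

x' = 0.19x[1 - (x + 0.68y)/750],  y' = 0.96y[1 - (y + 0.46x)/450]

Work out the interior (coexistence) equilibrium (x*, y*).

Setting both brackets to zero gives the nullclines x + 0.68y = 750 and 0.46x + y = 450.
Substituting y = 450 - 0.46x into the first: x(1 - 0.68·0.46) = 750 - 0.68·450.
So x* = 444/0.687 = 646, and then y* = 450 - 0.46·646 = 153.

x* ≈ 646, y* ≈ 153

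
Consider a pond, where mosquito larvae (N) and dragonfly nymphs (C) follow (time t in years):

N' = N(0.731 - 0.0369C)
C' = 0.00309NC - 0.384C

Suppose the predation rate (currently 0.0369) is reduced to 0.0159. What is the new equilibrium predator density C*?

C* ≈ 46

At the interior fixed point, setting dN/dt = 0 with N > 0 fixes C* = (prey growth rate)/(NC coefficient) — independent of the other coefficients.
With the change, C* = 0.731/0.0159 = 46; it rises from 19.8.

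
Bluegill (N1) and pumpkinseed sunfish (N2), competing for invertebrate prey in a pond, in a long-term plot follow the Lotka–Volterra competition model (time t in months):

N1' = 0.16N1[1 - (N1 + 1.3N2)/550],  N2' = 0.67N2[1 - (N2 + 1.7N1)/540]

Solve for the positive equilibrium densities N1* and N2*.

Setting both brackets to zero gives the nullclines N1 + 1.3N2 = 550 and 1.7N1 + N2 = 540.
Substituting N2 = 540 - 1.7N1 into the first: N1(1 - 1.3·1.7) = 550 - 1.3·540.
So N1* = -152/-1.21 = 126, and then N2* = 540 - 1.7·126 = 326.

N1* ≈ 126, N2* ≈ 326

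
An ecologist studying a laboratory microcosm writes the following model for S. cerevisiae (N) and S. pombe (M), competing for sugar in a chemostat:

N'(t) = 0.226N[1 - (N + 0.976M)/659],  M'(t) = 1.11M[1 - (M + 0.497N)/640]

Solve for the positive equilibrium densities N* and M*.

Setting both brackets to zero gives the nullclines N + 0.976M = 659 and 0.497N + M = 640.
Substituting M = 640 - 0.497N into the first: N(1 - 0.976·0.497) = 659 - 0.976·640.
So N* = 34.4/0.515 = 66.7, and then M* = 640 - 0.497·66.7 = 607.

N* ≈ 66.7, M* ≈ 607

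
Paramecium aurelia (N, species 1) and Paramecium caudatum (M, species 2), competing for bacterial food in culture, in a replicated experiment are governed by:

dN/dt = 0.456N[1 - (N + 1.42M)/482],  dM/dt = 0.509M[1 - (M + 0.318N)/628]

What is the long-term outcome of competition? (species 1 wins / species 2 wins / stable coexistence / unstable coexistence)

Compare the nullcline intercepts: K1/α12 = 482/1.42 = 339 < K2 = 628; K2/α21 = 628/0.318 = 1970 > K1 = 482.
Since the inequalities point opposite ways, species 2 can invade but species 1 cannot.

species 2 excludes species 1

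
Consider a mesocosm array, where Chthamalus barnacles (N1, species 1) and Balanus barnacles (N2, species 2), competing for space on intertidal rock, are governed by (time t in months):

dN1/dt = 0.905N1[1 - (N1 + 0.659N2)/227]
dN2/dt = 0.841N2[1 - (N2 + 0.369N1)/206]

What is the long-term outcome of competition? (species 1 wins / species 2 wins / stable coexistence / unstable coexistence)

Compare the nullcline intercepts: K1/α12 = 227/0.659 = 344 > K2 = 206; K2/α21 = 206/0.369 = 558 > K1 = 227.
Since both inequalities hold, each species can invade when rare, so the interior equilibrium is stable.

stable coexistence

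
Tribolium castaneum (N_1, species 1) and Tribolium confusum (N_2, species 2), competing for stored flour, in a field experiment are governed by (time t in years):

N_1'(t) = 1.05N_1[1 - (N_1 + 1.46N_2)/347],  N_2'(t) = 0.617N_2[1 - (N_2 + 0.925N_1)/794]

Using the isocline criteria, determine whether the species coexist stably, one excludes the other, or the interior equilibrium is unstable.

species 2 excludes species 1

Compare the nullcline intercepts: K1/α12 = 347/1.46 = 238 < K2 = 794; K2/α21 = 794/0.925 = 858 > K1 = 347.
Since the inequalities point opposite ways, species 2 can invade but species 1 cannot.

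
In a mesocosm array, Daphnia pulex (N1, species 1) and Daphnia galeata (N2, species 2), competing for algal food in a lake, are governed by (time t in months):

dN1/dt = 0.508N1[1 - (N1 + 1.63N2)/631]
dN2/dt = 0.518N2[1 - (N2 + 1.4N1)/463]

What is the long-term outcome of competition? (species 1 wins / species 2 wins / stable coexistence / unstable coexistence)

Compare the nullcline intercepts: K1/α12 = 631/1.63 = 387 < K2 = 463; K2/α21 = 463/1.4 = 331 < K1 = 631.
Since both are reversed, neither can invade when rare; the interior point is a saddle.

unstable coexistence (outcome depends on initial conditions)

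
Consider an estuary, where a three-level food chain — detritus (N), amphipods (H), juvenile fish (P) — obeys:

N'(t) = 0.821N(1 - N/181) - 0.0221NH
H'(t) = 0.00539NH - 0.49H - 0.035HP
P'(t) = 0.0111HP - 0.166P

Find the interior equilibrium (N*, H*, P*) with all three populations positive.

N* ≈ 108, H* ≈ 15, P* ≈ 2.65

From dP/dt = 0: 0.0111H* = 0.166, so H* = 15.
From dN/dt = 0: 0.821(1 - N*/181) = 0.0221·15, giving N* = 181·(1 - 0.403) = 108.
From dH/dt = 0: 0.00539·108 - 0.49 = 0.035P*, so P* = 0.0929/0.035 = 2.65.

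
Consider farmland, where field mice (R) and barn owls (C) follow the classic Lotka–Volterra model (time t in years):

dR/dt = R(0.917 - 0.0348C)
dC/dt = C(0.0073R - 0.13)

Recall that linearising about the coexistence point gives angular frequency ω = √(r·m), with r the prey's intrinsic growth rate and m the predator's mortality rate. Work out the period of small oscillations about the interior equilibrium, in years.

T ≈ 18.2 years

Here r = 0.917 and m = 0.13, so r·m = 0.119.
ω = √0.119 = 0.345 per year, hence T = 2π/ω ≈ 18.2 years.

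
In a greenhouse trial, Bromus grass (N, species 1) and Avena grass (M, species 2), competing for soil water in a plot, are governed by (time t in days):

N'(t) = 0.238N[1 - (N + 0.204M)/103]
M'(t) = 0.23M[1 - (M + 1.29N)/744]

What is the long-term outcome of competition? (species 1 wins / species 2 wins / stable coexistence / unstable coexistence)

Compare the nullcline intercepts: K1/α12 = 103/0.204 = 505 < K2 = 744; K2/α21 = 744/1.29 = 577 > K1 = 103.
Since the inequalities point opposite ways, species 2 can invade but species 1 cannot.

species 2 excludes species 1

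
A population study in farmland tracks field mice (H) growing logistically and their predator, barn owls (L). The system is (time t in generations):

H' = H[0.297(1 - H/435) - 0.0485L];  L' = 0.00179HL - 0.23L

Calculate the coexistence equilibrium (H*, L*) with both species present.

From dL/dt = 0 with L > 0: 0.00179H* = 0.23, so H* = 128.
Substitute into dH/dt = 0: 0.297(1 - 128/435) = 0.0485L*.
The bracket is 0.705, giving L* = 0.209/0.0485 = 4.31.

H* ≈ 128, L* ≈ 4.31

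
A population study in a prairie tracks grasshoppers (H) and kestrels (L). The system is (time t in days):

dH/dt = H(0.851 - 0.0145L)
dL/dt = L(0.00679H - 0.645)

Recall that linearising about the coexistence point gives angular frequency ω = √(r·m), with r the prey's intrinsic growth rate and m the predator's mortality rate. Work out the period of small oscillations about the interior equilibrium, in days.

T ≈ 8.48 days

Here r = 0.851 and m = 0.645, so r·m = 0.549.
ω = √0.549 = 0.741 per day, hence T = 2π/ω ≈ 8.48 days.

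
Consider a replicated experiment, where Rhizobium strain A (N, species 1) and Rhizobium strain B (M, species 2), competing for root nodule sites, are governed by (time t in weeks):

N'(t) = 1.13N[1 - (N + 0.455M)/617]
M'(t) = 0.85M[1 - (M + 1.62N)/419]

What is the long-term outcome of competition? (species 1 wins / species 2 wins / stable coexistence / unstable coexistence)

species 1 excludes species 2

Compare the nullcline intercepts: K1/α12 = 617/0.455 = 1360 > K2 = 419; K2/α21 = 419/1.62 = 259 < K1 = 617.
Since the inequalities point opposite ways, species 1 can invade but species 2 cannot.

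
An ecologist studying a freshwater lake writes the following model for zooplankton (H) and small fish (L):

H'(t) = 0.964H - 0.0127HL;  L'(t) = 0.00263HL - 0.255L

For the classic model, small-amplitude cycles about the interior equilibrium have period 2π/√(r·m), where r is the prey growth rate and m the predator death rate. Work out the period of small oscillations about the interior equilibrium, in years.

Here r = 0.964 and m = 0.255, so r·m = 0.246.
ω = √0.246 = 0.496 per year, hence T = 2π/ω ≈ 12.7 years.

T ≈ 12.7 years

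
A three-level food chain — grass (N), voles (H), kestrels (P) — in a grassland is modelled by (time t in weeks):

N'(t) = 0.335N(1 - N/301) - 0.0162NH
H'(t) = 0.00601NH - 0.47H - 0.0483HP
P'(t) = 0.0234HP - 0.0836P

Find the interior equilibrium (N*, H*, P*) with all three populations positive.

N* ≈ 249, H* ≈ 3.57, P* ≈ 21.3

From dP/dt = 0: 0.0234H* = 0.0836, so H* = 3.57.
From dN/dt = 0: 0.335(1 - N*/301) = 0.0162·3.57, giving N* = 301·(1 - 0.173) = 249.
From dH/dt = 0: 0.00601·249 - 0.47 = 0.0483P*, so P* = 1.03/0.0483 = 21.3.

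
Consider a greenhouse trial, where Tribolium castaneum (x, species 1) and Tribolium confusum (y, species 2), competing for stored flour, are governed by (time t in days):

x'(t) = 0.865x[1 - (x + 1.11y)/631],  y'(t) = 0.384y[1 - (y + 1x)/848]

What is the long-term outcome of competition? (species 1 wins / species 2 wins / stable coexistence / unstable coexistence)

Compare the nullcline intercepts: K1/α12 = 631/1.11 = 568 < K2 = 848; K2/α21 = 848/1 = 848 > K1 = 631.
Since the inequalities point opposite ways, species 2 can invade but species 1 cannot.

species 2 excludes species 1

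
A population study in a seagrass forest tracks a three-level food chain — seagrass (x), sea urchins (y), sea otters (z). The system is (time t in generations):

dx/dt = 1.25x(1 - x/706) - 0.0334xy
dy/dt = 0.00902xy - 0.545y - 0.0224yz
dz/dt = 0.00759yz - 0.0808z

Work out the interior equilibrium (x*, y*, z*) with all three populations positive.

From dz/dt = 0: 0.00759y* = 0.0808, so y* = 10.6.
From dx/dt = 0: 1.25(1 - x*/706) = 0.0334·10.6, giving x* = 706·(1 - 0.284) = 505.
From dy/dt = 0: 0.00902·505 - 0.545 = 0.0224z*, so z* = 4.01/0.0224 = 179.

x* ≈ 505, y* ≈ 10.6, z* ≈ 179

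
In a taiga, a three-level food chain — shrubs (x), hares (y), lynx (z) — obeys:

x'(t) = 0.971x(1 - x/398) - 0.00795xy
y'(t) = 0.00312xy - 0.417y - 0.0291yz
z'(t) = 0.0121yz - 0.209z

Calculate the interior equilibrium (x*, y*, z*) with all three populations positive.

x* ≈ 342, y* ≈ 17.3, z* ≈ 22.3

From dz/dt = 0: 0.0121y* = 0.209, so y* = 17.3.
From dx/dt = 0: 0.971(1 - x*/398) = 0.00795·17.3, giving x* = 398·(1 - 0.141) = 342.
From dy/dt = 0: 0.00312·342 - 0.417 = 0.0291z*, so z* = 0.649/0.0291 = 22.3.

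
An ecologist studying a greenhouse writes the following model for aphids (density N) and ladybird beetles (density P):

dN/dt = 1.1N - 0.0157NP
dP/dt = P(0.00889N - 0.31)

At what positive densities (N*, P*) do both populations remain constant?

Set dP/dt = 0 with P > 0: 0.00889N - 0.31 = 0, so N* = 0.31/0.00889 = 34.9.
Set dN/dt = 0 with N > 0: 1.1 - 0.0157P = 0, so P* = 1.1/0.0157 = 70.1.

N* ≈ 34.9, P* ≈ 70.1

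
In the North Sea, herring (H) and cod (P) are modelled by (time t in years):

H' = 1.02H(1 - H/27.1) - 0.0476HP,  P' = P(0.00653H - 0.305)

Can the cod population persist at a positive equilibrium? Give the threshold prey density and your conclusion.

Threshold H = 46.7; K < 46.7, so no, the predator goes extinct.

The predator equation gives dP/dt > 0 only when H > 0.305/0.00653 = 46.7.
Without the predator, H → K = 27.1. Since 27.1 < 46.7, the predator cannot invade.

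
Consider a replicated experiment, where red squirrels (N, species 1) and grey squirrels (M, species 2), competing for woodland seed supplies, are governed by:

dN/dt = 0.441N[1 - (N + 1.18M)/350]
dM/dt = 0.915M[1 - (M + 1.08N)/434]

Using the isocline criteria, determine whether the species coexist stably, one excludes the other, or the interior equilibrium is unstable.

Compare the nullcline intercepts: K1/α12 = 350/1.18 = 297 < K2 = 434; K2/α21 = 434/1.08 = 402 > K1 = 350.
Since the inequalities point opposite ways, species 2 can invade but species 1 cannot.

species 2 excludes species 1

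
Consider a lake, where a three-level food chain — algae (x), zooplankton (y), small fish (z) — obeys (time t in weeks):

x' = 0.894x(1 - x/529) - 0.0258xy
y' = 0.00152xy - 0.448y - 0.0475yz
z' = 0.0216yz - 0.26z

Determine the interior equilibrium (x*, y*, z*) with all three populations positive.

From dz/dt = 0: 0.0216y* = 0.26, so y* = 12.
From dx/dt = 0: 0.894(1 - x*/529) = 0.0258·12, giving x* = 529·(1 - 0.347) = 345.
From dy/dt = 0: 0.00152·345 - 0.448 = 0.0475z*, so z* = 0.0768/0.0475 = 1.62.

x* ≈ 345, y* ≈ 12, z* ≈ 1.62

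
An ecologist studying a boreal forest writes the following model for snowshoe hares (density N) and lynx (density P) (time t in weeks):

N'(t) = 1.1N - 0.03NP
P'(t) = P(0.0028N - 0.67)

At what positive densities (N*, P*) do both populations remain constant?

N* ≈ 239, P* ≈ 36.7

Set dP/dt = 0 with P > 0: 0.0028N - 0.67 = 0, so N* = 0.67/0.0028 = 239.
Set dN/dt = 0 with N > 0: 1.1 - 0.03P = 0, so P* = 1.1/0.03 = 36.7.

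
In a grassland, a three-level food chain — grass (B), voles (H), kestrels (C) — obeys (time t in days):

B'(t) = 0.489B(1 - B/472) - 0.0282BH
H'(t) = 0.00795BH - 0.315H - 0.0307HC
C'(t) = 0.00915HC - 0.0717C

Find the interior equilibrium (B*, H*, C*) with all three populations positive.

B* ≈ 259, H* ≈ 7.84, C* ≈ 56.7

From dC/dt = 0: 0.00915H* = 0.0717, so H* = 7.84.
From dB/dt = 0: 0.489(1 - B*/472) = 0.0282·7.84, giving B* = 472·(1 - 0.452) = 259.
From dH/dt = 0: 0.00795·259 - 0.315 = 0.0307C*, so C* = 1.74/0.0307 = 56.7.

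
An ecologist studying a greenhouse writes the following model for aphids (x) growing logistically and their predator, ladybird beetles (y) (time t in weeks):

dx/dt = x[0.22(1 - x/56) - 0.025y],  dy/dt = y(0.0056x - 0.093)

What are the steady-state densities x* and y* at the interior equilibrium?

x* ≈ 16.6, y* ≈ 6.19

From dy/dt = 0 with y > 0: 0.0056x* = 0.093, so x* = 16.6.
Substitute into dx/dt = 0: 0.22(1 - 16.6/56) = 0.025y*.
The bracket is 0.703, giving y* = 0.155/0.025 = 6.19.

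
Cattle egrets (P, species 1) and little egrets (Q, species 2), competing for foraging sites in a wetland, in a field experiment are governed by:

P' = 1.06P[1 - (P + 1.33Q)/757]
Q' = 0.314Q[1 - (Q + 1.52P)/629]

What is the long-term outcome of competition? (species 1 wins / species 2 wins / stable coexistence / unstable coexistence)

unstable coexistence (outcome depends on initial conditions)

Compare the nullcline intercepts: K1/α12 = 757/1.33 = 569 < K2 = 629; K2/α21 = 629/1.52 = 414 < K1 = 757.
Since both are reversed, neither can invade when rare; the interior point is a saddle.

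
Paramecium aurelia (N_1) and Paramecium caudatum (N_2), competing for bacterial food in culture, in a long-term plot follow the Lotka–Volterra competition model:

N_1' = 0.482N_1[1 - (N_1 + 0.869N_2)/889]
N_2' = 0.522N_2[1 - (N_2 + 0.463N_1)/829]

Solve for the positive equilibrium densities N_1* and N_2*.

N_1* ≈ 282, N_2* ≈ 698

Setting both brackets to zero gives the nullclines N_1 + 0.869N_2 = 889 and 0.463N_1 + N_2 = 829.
Substituting N_2 = 829 - 0.463N_1 into the first: N_1(1 - 0.869·0.463) = 889 - 0.869·829.
So N_1* = 169/0.598 = 282, and then N_2* = 829 - 0.463·282 = 698.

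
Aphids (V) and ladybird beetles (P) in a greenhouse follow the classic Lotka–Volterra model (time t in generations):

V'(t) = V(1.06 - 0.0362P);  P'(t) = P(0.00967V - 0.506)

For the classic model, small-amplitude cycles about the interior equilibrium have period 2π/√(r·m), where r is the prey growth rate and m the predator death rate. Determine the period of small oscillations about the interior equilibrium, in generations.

Here r = 1.06 and m = 0.506, so r·m = 0.536.
ω = √0.536 = 0.732 per generation, hence T = 2π/ω ≈ 8.58 generations.

T ≈ 8.58 generations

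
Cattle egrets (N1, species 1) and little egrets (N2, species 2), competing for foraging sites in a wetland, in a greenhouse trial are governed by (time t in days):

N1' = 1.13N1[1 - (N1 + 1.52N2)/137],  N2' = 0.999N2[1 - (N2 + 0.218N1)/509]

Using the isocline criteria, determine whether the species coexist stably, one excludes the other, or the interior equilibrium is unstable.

species 2 excludes species 1

Compare the nullcline intercepts: K1/α12 = 137/1.52 = 90.1 < K2 = 509; K2/α21 = 509/0.218 = 2330 > K1 = 137.
Since the inequalities point opposite ways, species 2 can invade but species 1 cannot.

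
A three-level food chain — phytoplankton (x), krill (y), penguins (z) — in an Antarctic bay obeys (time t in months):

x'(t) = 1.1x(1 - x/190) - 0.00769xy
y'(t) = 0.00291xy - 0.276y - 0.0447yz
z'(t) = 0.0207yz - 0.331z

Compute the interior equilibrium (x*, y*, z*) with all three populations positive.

x* ≈ 169, y* ≈ 16, z* ≈ 4.81

From dz/dt = 0: 0.0207y* = 0.331, so y* = 16.
From dx/dt = 0: 1.1(1 - x*/190) = 0.00769·16, giving x* = 190·(1 - 0.112) = 169.
From dy/dt = 0: 0.00291·169 - 0.276 = 0.0447z*, so z* = 0.215/0.0447 = 4.81.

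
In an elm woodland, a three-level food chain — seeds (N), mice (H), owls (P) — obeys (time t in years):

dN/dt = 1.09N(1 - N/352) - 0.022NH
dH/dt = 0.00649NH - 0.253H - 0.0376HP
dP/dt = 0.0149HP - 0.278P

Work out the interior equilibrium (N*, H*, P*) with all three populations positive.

N* ≈ 219, H* ≈ 18.7, P* ≈ 31.1

From dP/dt = 0: 0.0149H* = 0.278, so H* = 18.7.
From dN/dt = 0: 1.09(1 - N*/352) = 0.022·18.7, giving N* = 352·(1 - 0.377) = 219.
From dH/dt = 0: 0.00649·219 - 0.253 = 0.0376P*, so P* = 1.17/0.0376 = 31.1.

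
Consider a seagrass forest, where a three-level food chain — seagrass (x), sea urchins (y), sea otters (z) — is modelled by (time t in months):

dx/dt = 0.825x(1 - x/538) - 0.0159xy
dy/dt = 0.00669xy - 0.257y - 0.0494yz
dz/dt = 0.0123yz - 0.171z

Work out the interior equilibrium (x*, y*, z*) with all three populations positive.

From dz/dt = 0: 0.0123y* = 0.171, so y* = 13.9.
From dx/dt = 0: 0.825(1 - x*/538) = 0.0159·13.9, giving x* = 538·(1 - 0.268) = 394.
From dy/dt = 0: 0.00669·394 - 0.257 = 0.0494z*, so z* = 2.38/0.0494 = 48.1.

x* ≈ 394, y* ≈ 13.9, z* ≈ 48.1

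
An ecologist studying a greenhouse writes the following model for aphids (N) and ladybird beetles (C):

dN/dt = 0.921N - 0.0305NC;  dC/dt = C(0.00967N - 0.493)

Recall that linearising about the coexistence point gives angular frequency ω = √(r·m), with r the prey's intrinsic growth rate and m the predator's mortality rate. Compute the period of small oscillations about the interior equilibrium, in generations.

Here r = 0.921 and m = 0.493, so r·m = 0.454.
ω = √0.454 = 0.674 per generation, hence T = 2π/ω ≈ 9.32 generations.

T ≈ 9.32 generations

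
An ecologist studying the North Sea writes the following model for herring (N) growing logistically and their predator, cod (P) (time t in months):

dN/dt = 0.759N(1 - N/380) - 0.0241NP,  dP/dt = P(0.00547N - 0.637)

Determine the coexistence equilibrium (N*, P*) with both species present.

N* ≈ 116, P* ≈ 21.8

From dP/dt = 0 with P > 0: 0.00547N* = 0.637, so N* = 116.
Substitute into dN/dt = 0: 0.759(1 - 116/380) = 0.0241P*.
The bracket is 0.694, giving P* = 0.526/0.0241 = 21.8.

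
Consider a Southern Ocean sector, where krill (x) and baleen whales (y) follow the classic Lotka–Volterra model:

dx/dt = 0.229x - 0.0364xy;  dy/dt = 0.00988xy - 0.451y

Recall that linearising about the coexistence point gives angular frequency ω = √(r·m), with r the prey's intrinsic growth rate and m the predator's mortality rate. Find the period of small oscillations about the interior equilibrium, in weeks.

T ≈ 19.6 weeks

Here r = 0.229 and m = 0.451, so r·m = 0.103.
ω = √0.103 = 0.321 per week, hence T = 2π/ω ≈ 19.6 weeks.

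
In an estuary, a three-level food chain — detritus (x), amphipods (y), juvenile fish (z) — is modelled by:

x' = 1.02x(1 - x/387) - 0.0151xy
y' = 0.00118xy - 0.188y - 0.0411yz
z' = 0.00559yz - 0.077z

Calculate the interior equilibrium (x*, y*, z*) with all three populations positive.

x* ≈ 308, y* ≈ 13.8, z* ≈ 4.27

From dz/dt = 0: 0.00559y* = 0.077, so y* = 13.8.
From dx/dt = 0: 1.02(1 - x*/387) = 0.0151·13.8, giving x* = 387·(1 - 0.204) = 308.
From dy/dt = 0: 0.00118·308 - 0.188 = 0.0411z*, so z* = 0.176/0.0411 = 4.27.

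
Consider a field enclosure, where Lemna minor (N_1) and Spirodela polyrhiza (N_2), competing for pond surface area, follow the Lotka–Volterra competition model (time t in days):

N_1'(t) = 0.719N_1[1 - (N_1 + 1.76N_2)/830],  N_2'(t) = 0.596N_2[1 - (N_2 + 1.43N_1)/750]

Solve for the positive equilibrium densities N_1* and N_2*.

N_1* ≈ 323, N_2* ≈ 288

Setting both brackets to zero gives the nullclines N_1 + 1.76N_2 = 830 and 1.43N_1 + N_2 = 750.
Substituting N_2 = 750 - 1.43N_1 into the first: N_1(1 - 1.76·1.43) = 830 - 1.76·750.
So N_1* = -490/-1.52 = 323, and then N_2* = 750 - 1.43·323 = 288.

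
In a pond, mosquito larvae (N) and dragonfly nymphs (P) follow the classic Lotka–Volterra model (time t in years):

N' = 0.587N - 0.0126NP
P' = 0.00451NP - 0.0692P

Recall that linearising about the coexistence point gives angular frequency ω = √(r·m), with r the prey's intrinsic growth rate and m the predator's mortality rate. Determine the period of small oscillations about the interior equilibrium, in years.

Here r = 0.587 and m = 0.0692, so r·m = 0.0406.
ω = √0.0406 = 0.202 per year, hence T = 2π/ω ≈ 31.2 years.

T ≈ 31.2 years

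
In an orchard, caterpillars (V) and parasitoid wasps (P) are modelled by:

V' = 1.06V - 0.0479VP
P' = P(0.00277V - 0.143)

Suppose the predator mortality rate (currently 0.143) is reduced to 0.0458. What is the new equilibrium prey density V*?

V* ≈ 16.5

At the interior fixed point, setting dP/dt = 0 with P > 0 fixes V* = (predator death rate)/(VP coefficient) — independent of the other coefficients.
With the change, V* = 0.0458/0.00277 = 16.5; it falls from 51.6.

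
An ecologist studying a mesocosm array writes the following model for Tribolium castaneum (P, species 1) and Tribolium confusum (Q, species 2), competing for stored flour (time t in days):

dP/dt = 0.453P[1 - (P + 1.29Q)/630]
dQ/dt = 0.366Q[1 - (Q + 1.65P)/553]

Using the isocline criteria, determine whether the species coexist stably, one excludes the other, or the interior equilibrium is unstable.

unstable coexistence (outcome depends on initial conditions)

Compare the nullcline intercepts: K1/α12 = 630/1.29 = 488 < K2 = 553; K2/α21 = 553/1.65 = 335 < K1 = 630.
Since both are reversed, neither can invade when rare; the interior point is a saddle.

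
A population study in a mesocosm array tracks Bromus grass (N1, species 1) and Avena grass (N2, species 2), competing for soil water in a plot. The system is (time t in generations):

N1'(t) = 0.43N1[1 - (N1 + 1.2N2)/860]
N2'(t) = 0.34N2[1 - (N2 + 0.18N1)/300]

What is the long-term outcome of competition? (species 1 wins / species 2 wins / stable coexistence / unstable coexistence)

stable coexistence

Compare the nullcline intercepts: K1/α12 = 860/1.2 = 717 > K2 = 300; K2/α21 = 300/0.18 = 1670 > K1 = 860.
Since both inequalities hold, each species can invade when rare, so the interior equilibrium is stable.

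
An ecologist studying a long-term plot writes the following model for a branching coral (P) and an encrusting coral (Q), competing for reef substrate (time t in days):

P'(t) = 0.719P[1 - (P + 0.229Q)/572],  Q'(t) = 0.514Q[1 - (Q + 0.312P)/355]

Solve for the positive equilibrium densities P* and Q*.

Setting both brackets to zero gives the nullclines P + 0.229Q = 572 and 0.312P + Q = 355.
Substituting Q = 355 - 0.312P into the first: P(1 - 0.229·0.312) = 572 - 0.229·355.
So P* = 491/0.929 = 528, and then Q* = 355 - 0.312·528 = 190.

P* ≈ 528, Q* ≈ 190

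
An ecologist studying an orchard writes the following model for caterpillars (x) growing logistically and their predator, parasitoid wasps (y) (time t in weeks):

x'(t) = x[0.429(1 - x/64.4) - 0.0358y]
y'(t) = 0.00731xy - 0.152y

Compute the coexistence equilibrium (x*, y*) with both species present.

From dy/dt = 0 with y > 0: 0.00731x* = 0.152, so x* = 20.8.
Substitute into dx/dt = 0: 0.429(1 - 20.8/64.4) = 0.0358y*.
The bracket is 0.677, giving y* = 0.29/0.0358 = 8.11.

x* ≈ 20.8, y* ≈ 8.11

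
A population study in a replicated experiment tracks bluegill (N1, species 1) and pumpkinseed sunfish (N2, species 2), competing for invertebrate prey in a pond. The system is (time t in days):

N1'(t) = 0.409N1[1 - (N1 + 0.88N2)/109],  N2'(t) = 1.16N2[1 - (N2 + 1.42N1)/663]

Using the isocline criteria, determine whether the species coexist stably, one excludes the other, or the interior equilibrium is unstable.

species 2 excludes species 1

Compare the nullcline intercepts: K1/α12 = 109/0.88 = 124 < K2 = 663; K2/α21 = 663/1.42 = 467 > K1 = 109.
Since the inequalities point opposite ways, species 2 can invade but species 1 cannot.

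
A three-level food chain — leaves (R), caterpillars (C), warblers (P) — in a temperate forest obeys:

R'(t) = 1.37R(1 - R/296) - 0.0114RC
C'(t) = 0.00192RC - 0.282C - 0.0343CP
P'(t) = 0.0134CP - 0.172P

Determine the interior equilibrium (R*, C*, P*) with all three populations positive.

R* ≈ 264, C* ≈ 12.8, P* ≈ 6.58

From dP/dt = 0: 0.0134C* = 0.172, so C* = 12.8.
From dR/dt = 0: 1.37(1 - R*/296) = 0.0114·12.8, giving R* = 296·(1 - 0.107) = 264.
From dC/dt = 0: 0.00192·264 - 0.282 = 0.0343P*, so P* = 0.226/0.0343 = 6.58.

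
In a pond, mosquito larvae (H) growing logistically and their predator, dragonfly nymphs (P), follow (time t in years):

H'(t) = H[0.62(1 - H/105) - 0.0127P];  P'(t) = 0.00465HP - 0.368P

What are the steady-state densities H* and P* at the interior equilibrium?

From dP/dt = 0 with P > 0: 0.00465H* = 0.368, so H* = 79.1.
Substitute into dH/dt = 0: 0.62(1 - 79.1/105) = 0.0127P*.
The bracket is 0.246, giving P* = 0.153/0.0127 = 12.

H* ≈ 79.1, P* ≈ 12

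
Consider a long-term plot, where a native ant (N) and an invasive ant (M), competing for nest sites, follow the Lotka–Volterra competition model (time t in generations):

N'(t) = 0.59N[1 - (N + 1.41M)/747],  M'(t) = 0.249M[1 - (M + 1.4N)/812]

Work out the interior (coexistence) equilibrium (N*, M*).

Setting both brackets to zero gives the nullclines N + 1.41M = 747 and 1.4N + M = 812.
Substituting M = 812 - 1.4N into the first: N(1 - 1.41·1.4) = 747 - 1.41·812.
So N* = -398/-0.974 = 409, and then M* = 812 - 1.4·409 = 240.

N* ≈ 409, M* ≈ 240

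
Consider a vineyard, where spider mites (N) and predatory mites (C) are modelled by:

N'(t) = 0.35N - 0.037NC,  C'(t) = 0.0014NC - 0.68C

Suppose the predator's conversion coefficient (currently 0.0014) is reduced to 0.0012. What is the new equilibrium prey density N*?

N* ≈ 567

At the interior fixed point, setting dC/dt = 0 with C > 0 fixes N* = (predator death rate)/(NC coefficient) — independent of the other coefficients.
With the change, N* = 0.68/0.0012 = 567; it rises from 486.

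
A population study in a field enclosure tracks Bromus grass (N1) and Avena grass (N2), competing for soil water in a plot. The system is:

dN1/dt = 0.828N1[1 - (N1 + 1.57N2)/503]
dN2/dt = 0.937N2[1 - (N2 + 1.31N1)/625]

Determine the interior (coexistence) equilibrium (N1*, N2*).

N1* ≈ 453, N2* ≈ 32.1

Setting both brackets to zero gives the nullclines N1 + 1.57N2 = 503 and 1.31N1 + N2 = 625.
Substituting N2 = 625 - 1.31N1 into the first: N1(1 - 1.57·1.31) = 503 - 1.57·625.
So N1* = -478/-1.06 = 453, and then N2* = 625 - 1.31·453 = 32.1.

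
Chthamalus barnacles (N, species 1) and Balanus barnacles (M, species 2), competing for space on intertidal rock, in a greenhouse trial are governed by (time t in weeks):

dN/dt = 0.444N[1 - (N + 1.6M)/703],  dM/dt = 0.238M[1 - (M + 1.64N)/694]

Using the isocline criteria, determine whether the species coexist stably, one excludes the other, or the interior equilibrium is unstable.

unstable coexistence (outcome depends on initial conditions)

Compare the nullcline intercepts: K1/α12 = 703/1.6 = 439 < K2 = 694; K2/α21 = 694/1.64 = 423 < K1 = 703.
Since both are reversed, neither can invade when rare; the interior point is a saddle.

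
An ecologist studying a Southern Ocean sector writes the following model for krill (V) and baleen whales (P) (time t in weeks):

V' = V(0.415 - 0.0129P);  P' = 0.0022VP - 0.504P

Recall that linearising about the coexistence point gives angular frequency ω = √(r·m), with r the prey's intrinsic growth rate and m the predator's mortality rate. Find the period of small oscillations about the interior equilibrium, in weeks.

T ≈ 13.7 weeks

Here r = 0.415 and m = 0.504, so r·m = 0.209.
ω = √0.209 = 0.457 per week, hence T = 2π/ω ≈ 13.7 weeks.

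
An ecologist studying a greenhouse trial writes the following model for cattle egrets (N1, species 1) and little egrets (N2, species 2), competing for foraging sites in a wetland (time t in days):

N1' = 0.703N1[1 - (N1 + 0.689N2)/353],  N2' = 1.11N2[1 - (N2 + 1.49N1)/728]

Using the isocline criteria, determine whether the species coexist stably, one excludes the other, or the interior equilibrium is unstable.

Compare the nullcline intercepts: K1/α12 = 353/0.689 = 512 < K2 = 728; K2/α21 = 728/1.49 = 489 > K1 = 353.
Since the inequalities point opposite ways, species 2 can invade but species 1 cannot.

species 2 excludes species 1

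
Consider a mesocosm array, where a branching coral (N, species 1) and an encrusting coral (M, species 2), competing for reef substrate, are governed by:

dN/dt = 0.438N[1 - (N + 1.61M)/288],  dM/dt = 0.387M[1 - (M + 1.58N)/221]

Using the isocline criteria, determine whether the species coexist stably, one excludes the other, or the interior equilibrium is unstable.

Compare the nullcline intercepts: K1/α12 = 288/1.61 = 179 < K2 = 221; K2/α21 = 221/1.58 = 140 < K1 = 288.
Since both are reversed, neither can invade when rare; the interior point is a saddle.

unstable coexistence (outcome depends on initial conditions)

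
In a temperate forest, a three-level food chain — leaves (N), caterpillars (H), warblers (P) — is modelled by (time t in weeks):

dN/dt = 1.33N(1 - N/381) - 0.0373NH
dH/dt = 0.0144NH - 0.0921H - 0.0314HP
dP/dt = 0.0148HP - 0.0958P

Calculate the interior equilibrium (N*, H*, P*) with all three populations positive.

From dP/dt = 0: 0.0148H* = 0.0958, so H* = 6.47.
From dN/dt = 0: 1.33(1 - N*/381) = 0.0373·6.47, giving N* = 381·(1 - 0.182) = 312.
From dH/dt = 0: 0.0144·312 - 0.0921 = 0.0314P*, so P* = 4.4/0.0314 = 140.

N* ≈ 312, H* ≈ 6.47, P* ≈ 140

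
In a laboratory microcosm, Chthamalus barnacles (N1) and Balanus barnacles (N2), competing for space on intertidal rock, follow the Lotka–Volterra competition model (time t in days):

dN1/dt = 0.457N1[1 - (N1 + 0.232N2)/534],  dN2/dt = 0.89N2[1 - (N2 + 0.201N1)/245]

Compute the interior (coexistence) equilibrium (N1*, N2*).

N1* ≈ 500, N2* ≈ 144

Setting both brackets to zero gives the nullclines N1 + 0.232N2 = 534 and 0.201N1 + N2 = 245.
Substituting N2 = 245 - 0.201N1 into the first: N1(1 - 0.232·0.201) = 534 - 0.232·245.
So N1* = 477/0.953 = 500, and then N2* = 245 - 0.201·500 = 144.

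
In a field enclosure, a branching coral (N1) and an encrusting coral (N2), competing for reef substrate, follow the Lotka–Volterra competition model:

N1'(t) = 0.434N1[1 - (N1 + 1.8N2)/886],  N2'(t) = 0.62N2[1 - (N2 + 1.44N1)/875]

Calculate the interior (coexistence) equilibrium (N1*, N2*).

N1* ≈ 433, N2* ≈ 252

Setting both brackets to zero gives the nullclines N1 + 1.8N2 = 886 and 1.44N1 + N2 = 875.
Substituting N2 = 875 - 1.44N1 into the first: N1(1 - 1.8·1.44) = 886 - 1.8·875.
So N1* = -689/-1.59 = 433, and then N2* = 875 - 1.44·433 = 252.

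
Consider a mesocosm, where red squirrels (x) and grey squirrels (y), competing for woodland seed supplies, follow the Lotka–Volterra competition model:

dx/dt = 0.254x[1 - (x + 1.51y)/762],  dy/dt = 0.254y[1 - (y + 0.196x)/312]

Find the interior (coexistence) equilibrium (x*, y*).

x* ≈ 413, y* ≈ 231

Setting both brackets to zero gives the nullclines x + 1.51y = 762 and 0.196x + y = 312.
Substituting y = 312 - 0.196x into the first: x(1 - 1.51·0.196) = 762 - 1.51·312.
So x* = 291/0.704 = 413, and then y* = 312 - 0.196·413 = 231.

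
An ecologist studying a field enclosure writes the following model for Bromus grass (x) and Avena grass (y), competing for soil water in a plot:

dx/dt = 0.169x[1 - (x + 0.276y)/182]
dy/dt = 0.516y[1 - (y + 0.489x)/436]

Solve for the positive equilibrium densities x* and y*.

Setting both brackets to zero gives the nullclines x + 0.276y = 182 and 0.489x + y = 436.
Substituting y = 436 - 0.489x into the first: x(1 - 0.276·0.489) = 182 - 0.276·436.
So x* = 61.7/0.865 = 71.3, and then y* = 436 - 0.489·71.3 = 401.

x* ≈ 71.3, y* ≈ 401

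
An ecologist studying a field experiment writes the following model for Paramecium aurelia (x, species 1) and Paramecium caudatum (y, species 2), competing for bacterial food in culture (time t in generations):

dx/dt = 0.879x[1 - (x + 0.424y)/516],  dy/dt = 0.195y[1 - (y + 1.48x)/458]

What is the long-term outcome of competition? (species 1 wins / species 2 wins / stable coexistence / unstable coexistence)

species 1 excludes species 2

Compare the nullcline intercepts: K1/α12 = 516/0.424 = 1220 > K2 = 458; K2/α21 = 458/1.48 = 309 < K1 = 516.
Since the inequalities point opposite ways, species 1 can invade but species 2 cannot.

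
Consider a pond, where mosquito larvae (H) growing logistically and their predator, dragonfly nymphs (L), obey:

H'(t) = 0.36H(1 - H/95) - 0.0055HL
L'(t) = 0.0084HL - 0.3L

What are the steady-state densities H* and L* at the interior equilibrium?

H* ≈ 35.7, L* ≈ 40.8

From dL/dt = 0 with L > 0: 0.0084H* = 0.3, so H* = 35.7.
Substitute into dH/dt = 0: 0.36(1 - 35.7/95) = 0.0055L*.
The bracket is 0.624, giving L* = 0.225/0.0055 = 40.8.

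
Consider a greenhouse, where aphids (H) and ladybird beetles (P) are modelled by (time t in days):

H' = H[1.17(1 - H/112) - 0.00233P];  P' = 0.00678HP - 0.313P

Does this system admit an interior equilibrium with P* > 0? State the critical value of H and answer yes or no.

The predator equation gives dP/dt > 0 only when H > 0.313/0.00678 = 46.2.
Without the predator, H → K = 112. Since 112 > 46.2, the predator can invade and persist.

Threshold H = 46.2; K > 46.2, so yes, the predator persists.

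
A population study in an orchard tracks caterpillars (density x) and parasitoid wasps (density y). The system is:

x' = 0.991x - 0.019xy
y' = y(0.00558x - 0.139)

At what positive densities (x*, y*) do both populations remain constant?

Set dy/dt = 0 with y > 0: 0.00558x - 0.139 = 0, so x* = 0.139/0.00558 = 24.9.
Set dx/dt = 0 with x > 0: 0.991 - 0.019y = 0, so y* = 0.991/0.019 = 52.2.

x* ≈ 24.9, y* ≈ 52.2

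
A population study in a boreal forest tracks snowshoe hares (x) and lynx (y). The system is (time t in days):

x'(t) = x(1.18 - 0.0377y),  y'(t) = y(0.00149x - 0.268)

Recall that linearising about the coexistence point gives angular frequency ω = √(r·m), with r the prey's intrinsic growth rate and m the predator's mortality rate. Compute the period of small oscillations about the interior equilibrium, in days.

T ≈ 11.2 days

Here r = 1.18 and m = 0.268, so r·m = 0.316.
ω = √0.316 = 0.562 per day, hence T = 2π/ω ≈ 11.2 days.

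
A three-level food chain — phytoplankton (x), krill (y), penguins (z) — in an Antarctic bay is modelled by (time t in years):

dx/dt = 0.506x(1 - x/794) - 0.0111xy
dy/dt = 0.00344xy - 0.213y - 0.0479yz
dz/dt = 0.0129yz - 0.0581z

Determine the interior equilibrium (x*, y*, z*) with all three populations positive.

From dz/dt = 0: 0.0129y* = 0.0581, so y* = 4.5.
From dx/dt = 0: 0.506(1 - x*/794) = 0.0111·4.5, giving x* = 794·(1 - 0.0988) = 716.
From dy/dt = 0: 0.00344·716 - 0.213 = 0.0479z*, so z* = 2.25/0.0479 = 46.9.

x* ≈ 716, y* ≈ 4.5, z* ≈ 46.9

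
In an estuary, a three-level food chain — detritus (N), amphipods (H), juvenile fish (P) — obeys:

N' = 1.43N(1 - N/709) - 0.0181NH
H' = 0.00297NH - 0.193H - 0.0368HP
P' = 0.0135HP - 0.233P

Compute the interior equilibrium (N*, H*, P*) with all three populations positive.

N* ≈ 554, H* ≈ 17.3, P* ≈ 39.5

From dP/dt = 0: 0.0135H* = 0.233, so H* = 17.3.
From dN/dt = 0: 1.43(1 - N*/709) = 0.0181·17.3, giving N* = 709·(1 - 0.218) = 554.
From dH/dt = 0: 0.00297·554 - 0.193 = 0.0368P*, so P* = 1.45/0.0368 = 39.5.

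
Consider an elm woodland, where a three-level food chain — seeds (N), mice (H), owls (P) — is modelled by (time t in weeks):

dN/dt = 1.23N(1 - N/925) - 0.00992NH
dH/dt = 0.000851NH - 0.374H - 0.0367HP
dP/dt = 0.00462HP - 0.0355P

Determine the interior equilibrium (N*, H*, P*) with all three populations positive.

From dP/dt = 0: 0.00462H* = 0.0355, so H* = 7.68.
From dN/dt = 0: 1.23(1 - N*/925) = 0.00992·7.68, giving N* = 925·(1 - 0.062) = 868.
From dH/dt = 0: 0.000851·868 - 0.374 = 0.0367P*, so P* = 0.364/0.0367 = 9.93.

N* ≈ 868, H* ≈ 7.68, P* ≈ 9.93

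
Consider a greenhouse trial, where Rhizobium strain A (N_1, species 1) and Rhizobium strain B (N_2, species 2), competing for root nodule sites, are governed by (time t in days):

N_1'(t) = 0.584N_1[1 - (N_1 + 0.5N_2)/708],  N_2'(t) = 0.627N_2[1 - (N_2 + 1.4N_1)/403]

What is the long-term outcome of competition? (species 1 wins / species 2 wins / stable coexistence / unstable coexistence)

species 1 excludes species 2

Compare the nullcline intercepts: K1/α12 = 708/0.5 = 1420 > K2 = 403; K2/α21 = 403/1.4 = 288 < K1 = 708.
Since the inequalities point opposite ways, species 1 can invade but species 2 cannot.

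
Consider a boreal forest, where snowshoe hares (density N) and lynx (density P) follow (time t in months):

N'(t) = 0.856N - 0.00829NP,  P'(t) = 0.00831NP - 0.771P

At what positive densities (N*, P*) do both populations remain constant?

N* ≈ 92.8, P* ≈ 103

Set dP/dt = 0 with P > 0: 0.00831N - 0.771 = 0, so N* = 0.771/0.00831 = 92.8.
Set dN/dt = 0 with N > 0: 0.856 - 0.00829P = 0, so P* = 0.856/0.00829 = 103.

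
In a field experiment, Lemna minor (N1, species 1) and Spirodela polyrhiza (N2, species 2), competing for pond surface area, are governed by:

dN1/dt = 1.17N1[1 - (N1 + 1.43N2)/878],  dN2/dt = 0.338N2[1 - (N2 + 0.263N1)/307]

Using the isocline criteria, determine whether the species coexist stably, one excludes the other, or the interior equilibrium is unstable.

Compare the nullcline intercepts: K1/α12 = 878/1.43 = 614 > K2 = 307; K2/α21 = 307/0.263 = 1170 > K1 = 878.
Since both inequalities hold, each species can invade when rare, so the interior equilibrium is stable.

stable coexistence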